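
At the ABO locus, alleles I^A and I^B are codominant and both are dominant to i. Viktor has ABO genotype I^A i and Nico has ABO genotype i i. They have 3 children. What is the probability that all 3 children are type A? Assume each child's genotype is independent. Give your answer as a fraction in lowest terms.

1/8

ABO cross I^A i × i i → 1/2 O, 1/2 A.
So P(type A) = 1/2 per child.
All 3 independent: (1/2)^3 = 1/8.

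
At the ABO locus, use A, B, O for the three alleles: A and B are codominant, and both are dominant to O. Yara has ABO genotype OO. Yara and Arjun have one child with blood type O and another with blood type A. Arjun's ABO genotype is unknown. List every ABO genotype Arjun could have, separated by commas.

For each candidate genotype of Arjun, check whether crossing it with OO can produce every observed child phenotype.
  AA → possible child types {A} ✗
  AB → possible child types {A, B} ✗
  AO → possible child types {O, A} ✓
  BB → possible child types {B} ✗
  BO → possible child types {O, B} ✗
  OO → possible child types {O} ✗

AO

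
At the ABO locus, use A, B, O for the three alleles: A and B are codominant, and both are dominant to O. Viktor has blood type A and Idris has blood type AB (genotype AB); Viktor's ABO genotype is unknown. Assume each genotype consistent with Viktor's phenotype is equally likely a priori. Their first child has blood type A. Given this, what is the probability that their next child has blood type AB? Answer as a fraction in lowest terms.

3/8

Possible genotypes: Viktor ∈ {AA, AO}; Idris ∈ {AB}.
Weight each parental genotype pair by prior × P(type-A child):
  AA × AB: posterior weight 1/2; P(next child type AB) = 1/2.
  AO × AB: posterior weight 1/2; P(next child type AB) = 1/4.
Weighted sum = 3/8.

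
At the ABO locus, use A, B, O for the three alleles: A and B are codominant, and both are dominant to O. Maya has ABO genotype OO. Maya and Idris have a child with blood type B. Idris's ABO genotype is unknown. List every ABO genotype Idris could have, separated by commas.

For each candidate genotype of Idris, check whether crossing it with OO can produce every observed child phenotype.
  AA → possible child types {A} ✗
  AB → possible child types {A, B} ✓
  AO → possible child types {O, A} ✗
  BB → possible child types {B} ✓
  BO → possible child types {O, B} ✓
  OO → possible child types {O} ✗

AB, BB, BO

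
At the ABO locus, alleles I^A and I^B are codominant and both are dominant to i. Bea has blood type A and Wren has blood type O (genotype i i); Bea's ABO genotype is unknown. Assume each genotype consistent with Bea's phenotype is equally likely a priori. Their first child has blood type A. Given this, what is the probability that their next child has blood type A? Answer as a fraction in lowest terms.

5/6

Possible genotypes: Bea ∈ {I^A I^A, I^A i}; Wren ∈ {i i}.
Weight each parental genotype pair by prior × P(type-A child):
  I^A I^A × i i: posterior weight 2/3; P(next child type A) = 1.
  I^A i × i i: posterior weight 1/3; P(next child type A) = 1/2.
Weighted sum = 5/6.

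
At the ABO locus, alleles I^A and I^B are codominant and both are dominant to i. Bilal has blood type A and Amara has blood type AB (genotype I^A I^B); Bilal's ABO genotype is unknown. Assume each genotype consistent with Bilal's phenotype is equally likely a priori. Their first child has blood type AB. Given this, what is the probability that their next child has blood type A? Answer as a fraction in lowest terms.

Possible genotypes: Bilal ∈ {I^A I^A, I^A i}; Amara ∈ {I^A I^B}.
Weight each parental genotype pair by prior × P(type-AB child):
  I^A I^A × I^A I^B: posterior weight 2/3; P(next child type A) = 1/2.
  I^A i × I^A I^B: posterior weight 1/3; P(next child type A) = 1/2.
Weighted sum = 1/2.

1/2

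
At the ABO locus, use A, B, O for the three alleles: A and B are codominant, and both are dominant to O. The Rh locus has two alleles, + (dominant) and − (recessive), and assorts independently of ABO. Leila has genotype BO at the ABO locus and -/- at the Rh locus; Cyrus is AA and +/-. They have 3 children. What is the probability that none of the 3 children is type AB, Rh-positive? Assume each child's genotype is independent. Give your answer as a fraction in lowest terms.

ABO cross BO × AA → 1/2 A, 1/2 AB.
Rh cross -/- × +/- → 1/2 Rh+, 1/2 Rh-; so P(type AB, Rh-positive) = 1/2 × 1/2 = 1/4 per child.
P(not type AB, Rh-positive) = 3/4 for one child; (3/4)^3 = 27/64.

27/64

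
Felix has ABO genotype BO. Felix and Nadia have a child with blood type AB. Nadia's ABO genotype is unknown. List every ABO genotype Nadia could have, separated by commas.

For each candidate genotype of Nadia, check whether crossing it with BO can produce every observed child phenotype.
  AA → possible child types {A, AB} ✓
  AB → possible child types {A, B, AB} ✓
  AO → possible child types {O, A, B, AB} ✓
  BB → possible child types {B} ✗
  BO → possible child types {O, B} ✗
  OO → possible child types {O, B} ✗

AA, AB, AO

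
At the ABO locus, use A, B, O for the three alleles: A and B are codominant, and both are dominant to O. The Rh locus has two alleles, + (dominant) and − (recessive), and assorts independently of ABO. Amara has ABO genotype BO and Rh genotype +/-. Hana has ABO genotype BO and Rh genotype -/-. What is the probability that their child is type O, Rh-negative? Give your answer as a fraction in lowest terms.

1/8

ABO cross BO × BO → offspring phenotypes: 1/4 O, 3/4 B.
Rh cross +/- × -/- → 1/2 Rh+, 1/2 Rh-.
Independent loci: P(type O, Rh-negative) = 1/4 × 1/2 = 1/8.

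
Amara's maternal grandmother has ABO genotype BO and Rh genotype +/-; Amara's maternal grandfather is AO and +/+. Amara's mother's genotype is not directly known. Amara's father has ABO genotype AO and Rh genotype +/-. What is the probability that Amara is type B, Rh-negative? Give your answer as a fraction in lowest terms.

Amara's mother's ABO genotype from BO × AO: 1/4 AB, 1/4 AO, 1/4 BO, 1/4 OO.
Crossing each possibility with the father AO and summing P(type B): 1/4·1/4 + 1/4·0 + 1/4·1/4 + 1/4·0 = 1/8.
Similarly for Rh via the mother's Rh distribution: P(Rh-) = 1/8.
Independent loci: 1/8 × 1/8 = 1/64.

1/64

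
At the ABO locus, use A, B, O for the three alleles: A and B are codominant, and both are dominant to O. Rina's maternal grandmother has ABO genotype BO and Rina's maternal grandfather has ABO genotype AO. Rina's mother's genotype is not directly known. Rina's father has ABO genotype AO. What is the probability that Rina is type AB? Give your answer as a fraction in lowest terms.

Rina's mother's ABO genotype from BO × AO: 1/4 AB, 1/4 AO, 1/4 BO, 1/4 OO.
Crossing each possibility with the father AO and summing P(type AB): 1/4·1/4 + 1/4·0 + 1/4·1/4 + 1/4·0 = 1/8.

1/8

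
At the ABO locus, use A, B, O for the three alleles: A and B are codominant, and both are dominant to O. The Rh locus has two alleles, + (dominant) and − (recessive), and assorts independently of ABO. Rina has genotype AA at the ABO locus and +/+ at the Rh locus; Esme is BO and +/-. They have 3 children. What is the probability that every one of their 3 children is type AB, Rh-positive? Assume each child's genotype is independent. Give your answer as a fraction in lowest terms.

ABO cross AA × BO → 1/2 A, 1/2 AB.
Rh cross +/+ × +/- → 1 Rh+; so P(type AB, Rh-positive) = 1/2 × 1 = 1/2 per child.
All 3 independent: (1/2)^3 = 1/8.

1/8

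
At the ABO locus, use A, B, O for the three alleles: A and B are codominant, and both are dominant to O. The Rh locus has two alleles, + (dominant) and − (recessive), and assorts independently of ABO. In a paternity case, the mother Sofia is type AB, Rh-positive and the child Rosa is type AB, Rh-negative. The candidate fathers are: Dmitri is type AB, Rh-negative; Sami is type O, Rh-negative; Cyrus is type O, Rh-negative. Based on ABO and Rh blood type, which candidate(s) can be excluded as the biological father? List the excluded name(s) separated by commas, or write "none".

Sami, Cyrus

A candidate is excluded only if no genotype consistent with his phenotype could produce a type AB, Rh-negative child with a type AB, Rh-positive mother.
Sami (type O, Rh-): no genotype consistent with that phenotype can produce a type-AB Rh- child with a type-AB mother.
Cyrus (type O, Rh-): no genotype consistent with that phenotype can produce a type-AB Rh- child with a type-AB mother.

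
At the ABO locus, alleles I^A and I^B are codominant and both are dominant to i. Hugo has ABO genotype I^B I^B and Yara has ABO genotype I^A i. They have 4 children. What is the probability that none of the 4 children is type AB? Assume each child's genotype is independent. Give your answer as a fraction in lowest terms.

1/16

ABO cross I^B I^B × I^A i → 1/2 B, 1/2 AB.
So P(type AB) = 1/2 per child.
P(not type AB) = 1/2 for one child; (1/2)^4 = 1/16.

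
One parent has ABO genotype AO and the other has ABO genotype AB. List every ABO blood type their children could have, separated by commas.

A, B, AB

Gametes from AO × AB give offspring ABO genotypes AA, AB, AO, BO, i.e. phenotypes A, B, AB.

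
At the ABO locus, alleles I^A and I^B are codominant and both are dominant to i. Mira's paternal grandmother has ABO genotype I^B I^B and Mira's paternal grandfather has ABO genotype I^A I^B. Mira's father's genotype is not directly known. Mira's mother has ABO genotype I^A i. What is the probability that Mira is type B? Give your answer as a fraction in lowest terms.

3/8

Mira's father's ABO genotype from I^B I^B × I^A I^B: 1/2 I^A I^B, 1/2 I^B I^B.
Crossing each possibility with the mother I^A i and summing P(type B): 1/2·1/4 + 1/2·1/2 = 3/8.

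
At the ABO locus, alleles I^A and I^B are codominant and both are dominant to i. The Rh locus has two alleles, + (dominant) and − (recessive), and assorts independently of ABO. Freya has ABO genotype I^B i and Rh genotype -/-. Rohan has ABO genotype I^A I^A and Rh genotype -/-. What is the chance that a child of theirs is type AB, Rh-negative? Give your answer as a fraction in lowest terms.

ABO cross I^B i × I^A I^A → offspring phenotypes: 1/2 A, 1/2 AB.
Rh cross -/- × -/- → 1 Rh-.
Independent loci: P(type AB, Rh-negative) = 1/2 × 1 = 1/2.

1/2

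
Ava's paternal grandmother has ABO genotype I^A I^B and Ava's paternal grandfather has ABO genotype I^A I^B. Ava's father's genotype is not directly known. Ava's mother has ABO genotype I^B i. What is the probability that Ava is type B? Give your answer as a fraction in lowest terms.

1/2

Ava's father's ABO genotype from I^A I^B × I^A I^B: 1/4 I^A I^A, 1/2 I^A I^B, 1/4 I^B I^B.
Crossing each possibility with the mother I^B i and summing P(type B): 1/4·0 + 1/2·1/2 + 1/4·1 = 1/2.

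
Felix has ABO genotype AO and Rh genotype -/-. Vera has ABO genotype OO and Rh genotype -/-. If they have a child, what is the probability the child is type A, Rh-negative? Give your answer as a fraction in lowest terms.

ABO cross AO × OO → offspring phenotypes: 1/2 O, 1/2 A.
Rh cross -/- × -/- → 1 Rh-.
Independent loci: P(type A, Rh-negative) = 1/2 × 1 = 1/2.

1/2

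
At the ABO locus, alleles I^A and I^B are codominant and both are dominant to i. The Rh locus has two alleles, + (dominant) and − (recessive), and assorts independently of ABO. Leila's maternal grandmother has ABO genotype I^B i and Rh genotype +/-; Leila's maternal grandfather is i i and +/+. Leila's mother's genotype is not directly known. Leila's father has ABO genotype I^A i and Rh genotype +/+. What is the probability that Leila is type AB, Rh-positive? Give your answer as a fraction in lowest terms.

1/8

Leila's mother's ABO genotype from I^B i × i i: 1/2 I^B i, 1/2 i i.
Crossing each possibility with the father I^A i and summing P(type AB): 1/2·1/4 + 1/2·0 = 1/8.
Similarly for Rh via the mother's Rh distribution: P(Rh+) = 1.
Independent loci: 1/8 × 1 = 1/8.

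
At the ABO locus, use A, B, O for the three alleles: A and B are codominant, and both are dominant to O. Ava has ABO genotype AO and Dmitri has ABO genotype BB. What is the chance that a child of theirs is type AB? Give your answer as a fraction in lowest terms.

ABO cross AO × BB → offspring phenotypes: 1/2 B, 1/2 AB.
So P(type AB) = 1/2.

1/2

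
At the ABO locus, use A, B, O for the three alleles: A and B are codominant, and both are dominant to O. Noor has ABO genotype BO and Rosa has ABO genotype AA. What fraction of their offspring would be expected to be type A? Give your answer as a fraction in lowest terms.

ABO cross BO × AA → offspring phenotypes: 1/2 A, 1/2 AB.
So P(type A) = 1/2.

1/2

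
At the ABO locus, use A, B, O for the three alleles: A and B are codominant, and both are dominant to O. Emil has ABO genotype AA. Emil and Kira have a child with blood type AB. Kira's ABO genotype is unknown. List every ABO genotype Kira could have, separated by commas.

AB, BB, BO

For each candidate genotype of Kira, check whether crossing it with AA can produce every observed child phenotype.
  AA → possible child types {A} ✗
  AB → possible child types {A, AB} ✓
  AO → possible child types {A} ✗
  BB → possible child types {AB} ✓
  BO → possible child types {A, AB} ✓
  OO → possible child types {A} ✗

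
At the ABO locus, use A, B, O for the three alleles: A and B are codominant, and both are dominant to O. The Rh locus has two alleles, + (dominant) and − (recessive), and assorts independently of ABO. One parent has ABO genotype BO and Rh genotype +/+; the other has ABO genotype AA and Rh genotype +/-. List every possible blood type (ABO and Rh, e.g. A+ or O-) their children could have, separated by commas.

Gametes from BO × AA give offspring ABO genotypes AB, AO, i.e. phenotypes A, AB.
Rh cross +/+ × +/- → phenotypes Rh+.
Combining independently: A+, AB+.

A+, AB+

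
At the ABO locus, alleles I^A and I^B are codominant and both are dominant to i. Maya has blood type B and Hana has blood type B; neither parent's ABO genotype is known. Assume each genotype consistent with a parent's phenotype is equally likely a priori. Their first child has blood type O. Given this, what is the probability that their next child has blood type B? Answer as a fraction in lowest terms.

Possible genotypes: Maya ∈ {I^B I^B, I^B i}; Hana ∈ {I^B I^B, I^B i}.
Weight each parental genotype pair by prior × P(type-O child):
  I^B i × I^B i: posterior weight 1; P(next child type B) = 3/4.
Weighted sum = 3/4.

3/4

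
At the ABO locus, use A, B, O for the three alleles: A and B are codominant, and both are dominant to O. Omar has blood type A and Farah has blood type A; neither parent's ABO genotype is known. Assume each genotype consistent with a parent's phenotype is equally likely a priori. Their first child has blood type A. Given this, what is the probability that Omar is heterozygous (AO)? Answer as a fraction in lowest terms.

7/15

Possible genotypes: Omar ∈ {AA, AO}; Farah ∈ {AA, AO}.
Weight each parental genotype pair by prior × P(type-A child):
  AA × AA: posterior weight 4/15.
  AA × AO: posterior weight 4/15.
  AO × AA: posterior weight 4/15.
  AO × AO: posterior weight 1/5.
Sum the posterior weight over pairs where Omar is AO: 7/15.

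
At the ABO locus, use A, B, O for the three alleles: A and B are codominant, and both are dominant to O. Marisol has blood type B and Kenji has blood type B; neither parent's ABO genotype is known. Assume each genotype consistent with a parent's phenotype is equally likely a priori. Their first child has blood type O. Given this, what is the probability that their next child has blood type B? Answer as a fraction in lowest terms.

Possible genotypes: Marisol ∈ {BB, BO}; Kenji ∈ {BB, BO}.
Weight each parental genotype pair by prior × P(type-O child):
  BO × BO: posterior weight 1; P(next child type B) = 3/4.
Weighted sum = 3/4.

3/4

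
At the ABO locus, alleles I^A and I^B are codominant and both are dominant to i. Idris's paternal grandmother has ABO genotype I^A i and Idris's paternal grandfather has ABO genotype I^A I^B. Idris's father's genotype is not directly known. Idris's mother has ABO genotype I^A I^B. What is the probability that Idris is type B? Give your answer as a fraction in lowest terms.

Idris's father's ABO genotype from I^A i × I^A I^B: 1/4 I^A I^A, 1/4 I^A I^B, 1/4 I^A i, 1/4 I^B i.
Crossing each possibility with the mother I^A I^B and summing P(type B): 1/4·0 + 1/4·1/4 + 1/4·1/4 + 1/4·1/2 = 1/4.

1/4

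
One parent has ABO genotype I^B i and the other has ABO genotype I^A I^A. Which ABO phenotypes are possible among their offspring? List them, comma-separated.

Gametes from I^B i × I^A I^A give offspring ABO genotypes I^A I^B, I^A i, i.e. phenotypes A, AB.

A, AB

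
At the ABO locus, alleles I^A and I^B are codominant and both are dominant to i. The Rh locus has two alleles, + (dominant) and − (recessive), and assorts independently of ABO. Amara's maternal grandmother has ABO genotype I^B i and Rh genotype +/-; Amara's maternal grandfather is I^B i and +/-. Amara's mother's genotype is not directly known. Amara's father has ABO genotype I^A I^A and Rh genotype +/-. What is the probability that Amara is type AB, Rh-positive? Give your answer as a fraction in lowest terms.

Amara's mother's ABO genotype from I^B i × I^B i: 1/4 I^B I^B, 1/2 I^B i, 1/4 i i.
Crossing each possibility with the father I^A I^A and summing P(type AB): 1/4·1 + 1/2·1/2 + 1/4·0 = 1/2.
Similarly for Rh via the mother's Rh distribution: P(Rh+) = 3/4.
Independent loci: 1/2 × 3/4 = 3/8.

3/8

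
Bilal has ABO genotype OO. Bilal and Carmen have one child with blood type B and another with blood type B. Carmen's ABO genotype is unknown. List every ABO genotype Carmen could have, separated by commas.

AB, BB, BO

For each candidate genotype of Carmen, check whether crossing it with OO can produce every observed child phenotype.
  AA → possible child types {A} ✗
  AB → possible child types {A, B} ✓
  AO → possible child types {O, A} ✗
  BB → possible child types {B} ✓
  BO → possible child types {O, B} ✓
  OO → possible child types {O} ✗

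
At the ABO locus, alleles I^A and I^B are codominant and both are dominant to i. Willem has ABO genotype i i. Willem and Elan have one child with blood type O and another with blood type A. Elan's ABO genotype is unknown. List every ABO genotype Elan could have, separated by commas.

I^A i

For each candidate genotype of Elan, check whether crossing it with i i can produce every observed child phenotype.
  I^A I^A → possible child types {A} ✗
  I^A I^B → possible child types {A, B} ✗
  I^A i → possible child types {O, A} ✓
  I^B I^B → possible child types {B} ✗
  I^B i → possible child types {O, B} ✗
  i i → possible child types {O} ✗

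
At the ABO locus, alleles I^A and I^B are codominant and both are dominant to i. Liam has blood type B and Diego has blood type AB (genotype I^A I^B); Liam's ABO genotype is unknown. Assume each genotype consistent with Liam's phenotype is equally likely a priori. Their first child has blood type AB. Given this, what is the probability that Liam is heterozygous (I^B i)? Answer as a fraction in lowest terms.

1/3

Possible genotypes: Liam ∈ {I^B I^B, I^B i}; Diego ∈ {I^A I^B}.
Weight each parental genotype pair by prior × P(type-AB child):
  I^B I^B × I^A I^B: posterior weight 2/3.
  I^B i × I^A I^B: posterior weight 1/3.
Sum the posterior weight over pairs where Liam is I^B i: 1/3.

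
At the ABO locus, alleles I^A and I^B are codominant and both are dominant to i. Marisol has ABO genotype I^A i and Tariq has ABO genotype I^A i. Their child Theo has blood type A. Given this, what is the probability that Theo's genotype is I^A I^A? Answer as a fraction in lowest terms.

Cross I^A i × I^A i → 1/4 I^A I^A, 1/2 I^A i, 1/4 i i.
Type-A genotypes among offspring: I^A I^A (1/4), I^A i (1/2); total 3/4.
P(I^A I^A | type A) = (1/4) / (3/4) = 1/3.

1/3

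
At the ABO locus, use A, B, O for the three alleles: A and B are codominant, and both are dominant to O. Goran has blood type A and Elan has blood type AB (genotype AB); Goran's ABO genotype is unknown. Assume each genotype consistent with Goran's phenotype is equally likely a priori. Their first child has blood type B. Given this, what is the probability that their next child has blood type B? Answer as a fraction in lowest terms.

1/4

Possible genotypes: Goran ∈ {AA, AO}; Elan ∈ {AB}.
Weight each parental genotype pair by prior × P(type-B child):
  AO × AB: posterior weight 1; P(next child type B) = 1/4.
Weighted sum = 1/4.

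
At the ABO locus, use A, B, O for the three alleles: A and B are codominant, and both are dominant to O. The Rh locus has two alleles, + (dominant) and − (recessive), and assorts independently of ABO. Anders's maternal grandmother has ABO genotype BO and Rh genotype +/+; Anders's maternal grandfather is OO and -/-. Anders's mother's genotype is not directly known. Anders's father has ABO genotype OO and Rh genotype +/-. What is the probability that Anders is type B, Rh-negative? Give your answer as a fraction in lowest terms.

1/16

Anders's mother's ABO genotype from BO × OO: 1/2 BO, 1/2 OO.
Crossing each possibility with the father OO and summing P(type B): 1/2·1/2 + 1/2·0 = 1/4.
Similarly for Rh via the mother's Rh distribution: P(Rh-) = 1/4.
Independent loci: 1/4 × 1/4 = 1/16.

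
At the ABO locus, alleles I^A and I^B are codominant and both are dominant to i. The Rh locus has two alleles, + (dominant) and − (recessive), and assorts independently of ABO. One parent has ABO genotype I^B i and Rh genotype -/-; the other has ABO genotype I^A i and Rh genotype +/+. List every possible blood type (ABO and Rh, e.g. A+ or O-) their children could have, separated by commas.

Gametes from I^B i × I^A i give offspring ABO genotypes I^A I^B, I^A i, I^B i, i i, i.e. phenotypes O, A, B, AB.
Rh cross -/- × +/+ → phenotypes Rh+.
Combining independently: O+, A+, B+, AB+.

O+, A+, B+, AB+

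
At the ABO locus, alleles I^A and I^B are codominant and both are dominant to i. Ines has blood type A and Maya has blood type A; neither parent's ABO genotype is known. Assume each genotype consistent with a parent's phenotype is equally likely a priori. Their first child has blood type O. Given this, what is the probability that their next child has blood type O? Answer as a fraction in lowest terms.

1/4

Possible genotypes: Ines ∈ {I^A I^A, I^A i}; Maya ∈ {I^A I^A, I^A i}.
Weight each parental genotype pair by prior × P(type-O child):
  I^A i × I^A i: posterior weight 1; P(next child type O) = 1/4.
Weighted sum = 1/4.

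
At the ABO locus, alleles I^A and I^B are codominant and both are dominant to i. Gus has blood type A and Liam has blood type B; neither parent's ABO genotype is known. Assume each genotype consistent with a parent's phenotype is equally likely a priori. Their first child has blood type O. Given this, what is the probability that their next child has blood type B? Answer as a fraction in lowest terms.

1/4

Possible genotypes: Gus ∈ {I^A I^A, I^A i}; Liam ∈ {I^B I^B, I^B i}.
Weight each parental genotype pair by prior × P(type-O child):
  I^A i × I^B i: posterior weight 1; P(next child type B) = 1/4.
Weighted sum = 1/4.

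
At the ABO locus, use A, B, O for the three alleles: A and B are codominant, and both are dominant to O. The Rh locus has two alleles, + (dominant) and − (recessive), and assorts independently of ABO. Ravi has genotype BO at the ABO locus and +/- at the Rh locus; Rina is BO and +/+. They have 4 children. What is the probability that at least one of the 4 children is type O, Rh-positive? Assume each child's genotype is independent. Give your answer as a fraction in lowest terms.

175/256

ABO cross BO × BO → 1/4 O, 3/4 B.
Rh cross +/- × +/+ → 1 Rh+; so P(type O, Rh-positive) = 1/4 × 1 = 1/4 per child.
P(none) = (3/4)^4 = 81/256; P(at least one) = 1 − 81/256 = 175/256.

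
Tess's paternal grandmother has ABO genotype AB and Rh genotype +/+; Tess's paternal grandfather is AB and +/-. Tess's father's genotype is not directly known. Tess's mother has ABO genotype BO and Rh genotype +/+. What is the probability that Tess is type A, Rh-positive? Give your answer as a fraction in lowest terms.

Tess's father's ABO genotype from AB × AB: 1/4 AA, 1/2 AB, 1/4 BB.
Crossing each possibility with the mother BO and summing P(type A): 1/4·1/2 + 1/2·1/4 + 1/4·0 = 1/4.
Similarly for Rh via the father's Rh distribution: P(Rh+) = 1.
Independent loci: 1/4 × 1 = 1/4.

1/4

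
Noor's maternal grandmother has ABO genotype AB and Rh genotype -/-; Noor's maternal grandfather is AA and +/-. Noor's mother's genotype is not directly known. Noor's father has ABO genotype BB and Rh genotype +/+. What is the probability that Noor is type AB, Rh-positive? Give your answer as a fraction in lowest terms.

Noor's mother's ABO genotype from AB × AA: 1/2 AA, 1/2 AB.
Crossing each possibility with the father BB and summing P(type AB): 1/2·1 + 1/2·1/2 = 3/4.
Similarly for Rh via the mother's Rh distribution: P(Rh+) = 1.
Independent loci: 3/4 × 1 = 3/4.

3/4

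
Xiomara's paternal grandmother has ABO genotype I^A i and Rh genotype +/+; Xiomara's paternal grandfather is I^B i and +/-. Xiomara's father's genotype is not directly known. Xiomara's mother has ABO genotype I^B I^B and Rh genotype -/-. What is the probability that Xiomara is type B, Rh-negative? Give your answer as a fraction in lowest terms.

Xiomara's father's ABO genotype from I^A i × I^B i: 1/4 I^A I^B, 1/4 I^A i, 1/4 I^B i, 1/4 i i.
Crossing each possibility with the mother I^B I^B and summing P(type B): 1/4·1/2 + 1/4·1/2 + 1/4·1 + 1/4·1 = 3/4.
Similarly for Rh via the father's Rh distribution: P(Rh-) = 1/4.
Independent loci: 3/4 × 1/4 = 3/16.

3/16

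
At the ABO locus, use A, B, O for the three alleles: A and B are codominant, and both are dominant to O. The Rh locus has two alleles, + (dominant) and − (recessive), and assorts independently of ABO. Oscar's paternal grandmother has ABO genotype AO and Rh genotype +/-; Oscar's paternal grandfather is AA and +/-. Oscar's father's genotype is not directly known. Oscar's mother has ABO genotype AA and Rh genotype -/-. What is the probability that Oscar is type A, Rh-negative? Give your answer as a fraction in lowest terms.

Oscar's father's ABO genotype from AO × AA: 1/2 AA, 1/2 AO.
Crossing each possibility with the mother AA and summing P(type A): 1/2·1 + 1/2·1 = 1.
Similarly for Rh via the father's Rh distribution: P(Rh-) = 1/2.
Independent loci: 1 × 1/2 = 1/2.

1/2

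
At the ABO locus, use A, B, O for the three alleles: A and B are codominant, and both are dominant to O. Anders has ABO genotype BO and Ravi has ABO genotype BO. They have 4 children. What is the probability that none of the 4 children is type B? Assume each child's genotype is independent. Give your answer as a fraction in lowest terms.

ABO cross BO × BO → 1/4 O, 3/4 B.
So P(type B) = 3/4 per child.
P(not type B) = 1/4 for one child; (1/4)^4 = 1/256.

1/256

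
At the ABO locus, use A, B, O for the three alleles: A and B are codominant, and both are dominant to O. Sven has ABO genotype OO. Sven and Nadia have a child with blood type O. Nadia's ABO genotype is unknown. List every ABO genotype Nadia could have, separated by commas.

For each candidate genotype of Nadia, check whether crossing it with OO can produce every observed child phenotype.
  AA → possible child types {A} ✗
  AB → possible child types {A, B} ✗
  AO → possible child types {O, A} ✓
  BB → possible child types {B} ✗
  BO → possible child types {O, B} ✓
  OO → possible child types {O} ✓

AO, BO, OO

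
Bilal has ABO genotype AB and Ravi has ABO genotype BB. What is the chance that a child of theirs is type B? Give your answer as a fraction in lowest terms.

1/2

ABO cross AB × BB → offspring phenotypes: 1/2 B, 1/2 AB.
So P(type B) = 1/2.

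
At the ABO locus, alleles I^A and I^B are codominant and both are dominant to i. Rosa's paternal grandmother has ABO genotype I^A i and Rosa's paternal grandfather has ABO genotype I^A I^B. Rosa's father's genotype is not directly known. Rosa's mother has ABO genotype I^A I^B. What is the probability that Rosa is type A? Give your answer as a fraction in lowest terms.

3/8

Rosa's father's ABO genotype from I^A i × I^A I^B: 1/4 I^A I^A, 1/4 I^A I^B, 1/4 I^A i, 1/4 I^B i.
Crossing each possibility with the mother I^A I^B and summing P(type A): 1/4·1/2 + 1/4·1/4 + 1/4·1/2 + 1/4·1/4 = 3/8.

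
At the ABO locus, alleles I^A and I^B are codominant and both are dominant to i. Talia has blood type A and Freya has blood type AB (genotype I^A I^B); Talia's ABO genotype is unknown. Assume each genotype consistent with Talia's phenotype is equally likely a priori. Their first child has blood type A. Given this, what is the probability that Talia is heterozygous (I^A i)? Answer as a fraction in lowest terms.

Possible genotypes: Talia ∈ {I^A I^A, I^A i}; Freya ∈ {I^A I^B}.
Weight each parental genotype pair by prior × P(type-A child):
  I^A I^A × I^A I^B: posterior weight 1/2.
  I^A i × I^A I^B: posterior weight 1/2.
Sum the posterior weight over pairs where Talia is I^A i: 1/2.

1/2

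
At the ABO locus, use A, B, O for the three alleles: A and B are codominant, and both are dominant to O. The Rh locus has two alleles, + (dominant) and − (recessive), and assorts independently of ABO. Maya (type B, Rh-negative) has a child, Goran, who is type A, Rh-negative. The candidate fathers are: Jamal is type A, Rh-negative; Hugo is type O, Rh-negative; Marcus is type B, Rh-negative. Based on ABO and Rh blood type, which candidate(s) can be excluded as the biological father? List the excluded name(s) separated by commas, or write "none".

A candidate is excluded only if no genotype consistent with his phenotype could produce a type A, Rh-negative child with a type B, Rh-negative mother.
Hugo (type O, Rh-): no genotype consistent with that phenotype can produce a type-A Rh- child with a type-B mother.
Marcus (type B, Rh-): no genotype consistent with that phenotype can produce a type-A Rh- child with a type-B mother.

Hugo, Marcus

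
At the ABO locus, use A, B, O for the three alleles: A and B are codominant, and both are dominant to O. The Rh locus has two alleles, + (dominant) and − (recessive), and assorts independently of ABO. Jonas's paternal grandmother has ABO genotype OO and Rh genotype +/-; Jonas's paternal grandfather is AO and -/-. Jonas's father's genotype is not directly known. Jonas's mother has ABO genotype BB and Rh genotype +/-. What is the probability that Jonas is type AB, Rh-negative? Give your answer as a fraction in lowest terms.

3/32

Jonas's father's ABO genotype from OO × AO: 1/2 AO, 1/2 OO.
Crossing each possibility with the mother BB and summing P(type AB): 1/2·1/2 + 1/2·0 = 1/4.
Similarly for Rh via the father's Rh distribution: P(Rh-) = 3/8.
Independent loci: 1/4 × 3/8 = 3/32.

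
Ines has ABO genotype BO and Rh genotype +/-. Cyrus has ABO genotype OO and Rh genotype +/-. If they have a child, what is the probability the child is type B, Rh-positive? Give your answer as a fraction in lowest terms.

3/8

ABO cross BO × OO → offspring phenotypes: 1/2 O, 1/2 B.
Rh cross +/- × +/- → 3/4 Rh+, 1/4 Rh-.
Independent loci: P(type B, Rh-positive) = 1/2 × 3/4 = 3/8.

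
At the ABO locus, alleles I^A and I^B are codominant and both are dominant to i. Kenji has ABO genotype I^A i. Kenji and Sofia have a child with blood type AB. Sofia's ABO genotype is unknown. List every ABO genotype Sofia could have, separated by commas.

For each candidate genotype of Sofia, check whether crossing it with I^A i can produce every observed child phenotype.
  I^A I^A → possible child types {A} ✗
  I^A I^B → possible child types {A, B, AB} ✓
  I^A i → possible child types {O, A} ✗
  I^B I^B → possible child types {B, AB} ✓
  I^B i → possible child types {O, A, B, AB} ✓
  i i → possible child types {O, A} ✗

I^A I^B, I^B I^B, I^B i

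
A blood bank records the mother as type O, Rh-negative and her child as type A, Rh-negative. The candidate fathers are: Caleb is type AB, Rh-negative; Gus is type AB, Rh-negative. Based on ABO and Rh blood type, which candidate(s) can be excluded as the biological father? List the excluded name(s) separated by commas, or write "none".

none

A candidate is excluded only if no genotype consistent with his phenotype could produce a type A, Rh-negative child with a type O, Rh-negative mother.
Every candidate has at least one consistent genotype combination, so none can be excluded.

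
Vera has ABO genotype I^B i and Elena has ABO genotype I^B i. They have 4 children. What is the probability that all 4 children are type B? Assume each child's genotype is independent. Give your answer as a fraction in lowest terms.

ABO cross I^B i × I^B i → 1/4 O, 3/4 B.
So P(type B) = 3/4 per child.
All 4 independent: (3/4)^4 = 81/256.

81/256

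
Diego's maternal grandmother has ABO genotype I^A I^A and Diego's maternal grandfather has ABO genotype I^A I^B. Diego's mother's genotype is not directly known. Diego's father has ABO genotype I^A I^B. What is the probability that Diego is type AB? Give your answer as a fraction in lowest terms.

1/2

Diego's mother's ABO genotype from I^A I^A × I^A I^B: 1/2 I^A I^A, 1/2 I^A I^B.
Crossing each possibility with the father I^A I^B and summing P(type AB): 1/2·1/2 + 1/2·1/2 = 1/2.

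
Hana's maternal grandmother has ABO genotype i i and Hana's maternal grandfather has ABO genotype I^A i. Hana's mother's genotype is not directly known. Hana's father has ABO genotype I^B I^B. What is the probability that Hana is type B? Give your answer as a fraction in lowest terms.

3/4

Hana's mother's ABO genotype from i i × I^A i: 1/2 I^A i, 1/2 i i.
Crossing each possibility with the father I^B I^B and summing P(type B): 1/2·1/2 + 1/2·1 = 3/4.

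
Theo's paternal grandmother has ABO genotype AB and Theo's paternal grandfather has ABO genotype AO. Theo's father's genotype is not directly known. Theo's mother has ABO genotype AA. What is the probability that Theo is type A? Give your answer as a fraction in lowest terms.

3/4

Theo's father's ABO genotype from AB × AO: 1/4 AA, 1/4 AB, 1/4 AO, 1/4 BO.
Crossing each possibility with the mother AA and summing P(type A): 1/4·1 + 1/4·1/2 + 1/4·1 + 1/4·1/2 = 3/4.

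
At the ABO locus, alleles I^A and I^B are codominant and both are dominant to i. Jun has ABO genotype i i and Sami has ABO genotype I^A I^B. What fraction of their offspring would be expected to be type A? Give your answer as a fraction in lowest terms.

ABO cross i i × I^A I^B → offspring phenotypes: 1/2 A, 1/2 B.
So P(type A) = 1/2.

1/2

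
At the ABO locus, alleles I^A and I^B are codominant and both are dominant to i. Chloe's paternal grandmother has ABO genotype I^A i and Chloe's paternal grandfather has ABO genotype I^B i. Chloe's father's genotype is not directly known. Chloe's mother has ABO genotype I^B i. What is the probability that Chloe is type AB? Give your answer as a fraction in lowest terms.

Chloe's father's ABO genotype from I^A i × I^B i: 1/4 I^A I^B, 1/4 I^A i, 1/4 I^B i, 1/4 i i.
Crossing each possibility with the mother I^B i and summing P(type AB): 1/4·1/4 + 1/4·1/4 + 1/4·0 + 1/4·0 = 1/8.

1/8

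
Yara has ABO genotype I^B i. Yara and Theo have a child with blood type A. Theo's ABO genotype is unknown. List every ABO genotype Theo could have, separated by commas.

For each candidate genotype of Theo, check whether crossing it with I^B i can produce every observed child phenotype.
  I^A I^A → possible child types {A, AB} ✓
  I^A I^B → possible child types {A, B, AB} ✓
  I^A i → possible child types {O, A, B, AB} ✓
  I^B I^B → possible child types {B} ✗
  I^B i → possible child types {O, B} ✗
  i i → possible child types {O, B} ✗

I^A I^A, I^A I^B, I^A i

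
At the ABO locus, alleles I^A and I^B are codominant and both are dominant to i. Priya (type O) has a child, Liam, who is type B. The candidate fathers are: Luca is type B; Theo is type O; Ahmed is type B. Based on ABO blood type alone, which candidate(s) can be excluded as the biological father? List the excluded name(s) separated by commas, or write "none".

A candidate is excluded only if no genotype consistent with his phenotype could produce a type B child with a type O mother.
Theo (type O): no genotype consistent with that phenotype can produce a type-B child with a type-O mother.

Theo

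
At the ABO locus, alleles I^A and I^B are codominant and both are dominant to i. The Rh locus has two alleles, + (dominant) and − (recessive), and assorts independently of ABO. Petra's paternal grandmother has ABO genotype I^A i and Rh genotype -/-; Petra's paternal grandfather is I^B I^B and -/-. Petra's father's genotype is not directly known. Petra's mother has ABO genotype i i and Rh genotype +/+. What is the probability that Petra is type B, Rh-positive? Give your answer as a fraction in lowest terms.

Petra's father's ABO genotype from I^A i × I^B I^B: 1/2 I^A I^B, 1/2 I^B i.
Crossing each possibility with the mother i i and summing P(type B): 1/2·1/2 + 1/2·1/2 = 1/2.
Similarly for Rh via the father's Rh distribution: P(Rh+) = 1.
Independent loci: 1/2 × 1 = 1/2.

1/2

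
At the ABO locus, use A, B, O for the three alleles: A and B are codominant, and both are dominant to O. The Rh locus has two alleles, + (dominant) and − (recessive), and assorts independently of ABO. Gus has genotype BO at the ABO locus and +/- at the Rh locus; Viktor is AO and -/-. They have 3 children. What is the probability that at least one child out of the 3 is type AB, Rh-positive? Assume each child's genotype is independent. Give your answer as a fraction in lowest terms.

169/512

ABO cross BO × AO → 1/4 O, 1/4 A, 1/4 B, 1/4 AB.
Rh cross +/- × -/- → 1/2 Rh+, 1/2 Rh-; so P(type AB, Rh-positive) = 1/4 × 1/2 = 1/8 per child.
P(none) = (7/8)^3 = 343/512; P(at least one) = 1 − 343/512 = 169/512.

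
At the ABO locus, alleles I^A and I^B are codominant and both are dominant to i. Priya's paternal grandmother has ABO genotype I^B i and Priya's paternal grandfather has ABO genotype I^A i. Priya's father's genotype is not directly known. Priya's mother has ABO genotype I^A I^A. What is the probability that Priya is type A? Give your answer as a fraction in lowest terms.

Priya's father's ABO genotype from I^B i × I^A i: 1/4 I^A I^B, 1/4 I^A i, 1/4 I^B i, 1/4 i i.
Crossing each possibility with the mother I^A I^A and summing P(type A): 1/4·1/2 + 1/4·1 + 1/4·1/2 + 1/4·1 = 3/4.

3/4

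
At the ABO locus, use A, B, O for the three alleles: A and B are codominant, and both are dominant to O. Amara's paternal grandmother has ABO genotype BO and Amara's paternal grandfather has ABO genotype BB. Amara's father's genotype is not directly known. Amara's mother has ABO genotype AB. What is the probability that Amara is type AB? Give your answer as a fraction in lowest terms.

Amara's father's ABO genotype from BO × BB: 1/2 BB, 1/2 BO.
Crossing each possibility with the mother AB and summing P(type AB): 1/2·1/2 + 1/2·1/4 = 3/8.

3/8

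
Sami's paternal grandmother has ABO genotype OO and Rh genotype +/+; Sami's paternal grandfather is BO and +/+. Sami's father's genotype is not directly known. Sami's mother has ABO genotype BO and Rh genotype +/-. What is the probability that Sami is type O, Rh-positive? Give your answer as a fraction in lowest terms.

3/8

Sami's father's ABO genotype from OO × BO: 1/2 BO, 1/2 OO.
Crossing each possibility with the mother BO and summing P(type O): 1/2·1/4 + 1/2·1/2 = 3/8.
Similarly for Rh via the father's Rh distribution: P(Rh+) = 1.
Independent loci: 3/8 × 1 = 3/8.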